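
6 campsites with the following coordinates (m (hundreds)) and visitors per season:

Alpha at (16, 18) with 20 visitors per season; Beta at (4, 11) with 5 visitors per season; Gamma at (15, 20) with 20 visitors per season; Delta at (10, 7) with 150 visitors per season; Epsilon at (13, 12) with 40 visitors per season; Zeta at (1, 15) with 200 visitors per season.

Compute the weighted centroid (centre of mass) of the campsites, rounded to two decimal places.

The minimiser of Σwᵢ‖p−pᵢ‖² is the weighted centroid p* = (Σwᵢpᵢ)/(Σwᵢ).
Σwᵢ = 435.
Σwᵢxᵢ = 20·16 + 5·4 + 20·15 + 150·10 + 40·13 + 200·1 = 2860.
Σwᵢyᵢ = 20·18 + 5·11 + 20·20 + 150·7 + 40·12 + 200·15 = 5345.
x* = 2860/435 = 6.57, y* = 5345/435 = 12.29.

(6.57, 12.29)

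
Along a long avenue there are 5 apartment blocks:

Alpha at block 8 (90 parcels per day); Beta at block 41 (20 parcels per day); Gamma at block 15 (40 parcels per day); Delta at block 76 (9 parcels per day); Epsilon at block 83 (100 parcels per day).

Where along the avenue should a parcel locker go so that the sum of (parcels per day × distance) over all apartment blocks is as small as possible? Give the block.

x = 15

For a sum of weighted absolute distances on a line, the optimum is the weighted median (not the mean). Total weight W = 259; half-weight = 129.5.
Sort by position and accumulate weight:
  block 8 (Alpha, w=90) → cum 90
  block 15 (Gamma, w=40) → cum 130  ≥ 129.5 → median here
  block 41 (Beta, w=20) → cum 150
  block 76 (Delta, w=9) → cum 159
  block 83 (Epsilon, w=100) → cum 259
Optimal location: block 15.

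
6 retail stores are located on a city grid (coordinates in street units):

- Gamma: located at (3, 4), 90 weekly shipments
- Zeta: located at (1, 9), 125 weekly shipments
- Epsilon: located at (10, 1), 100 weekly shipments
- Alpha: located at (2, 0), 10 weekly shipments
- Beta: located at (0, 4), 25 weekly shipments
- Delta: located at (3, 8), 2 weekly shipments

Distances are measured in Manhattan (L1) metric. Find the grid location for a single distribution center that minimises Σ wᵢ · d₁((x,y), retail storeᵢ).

Manhattan distance separates: Σwᵢ(|x−xᵢ|+|y−yᵢ|) = Σwᵢ|x−xᵢ| + Σwᵢ|y−yᵢ|, so x and y are optimised independently as 1-D weighted medians.
Total weight W = 352; half = 176.
x-coordinate, sorted with cumulative weight:
  x=0 (Beta, w=25) cum 25
  x=1 (Zeta, w=125) cum 150
  x=2 (Alpha, w=10) cum 160
  x=3 (Gamma, w=90) cum 250  ← median
  x=3 (Delta, w=2) cum 252
  x=10 (Epsilon, w=100) cum 352
⇒ x* = 3
y-coordinate, sorted with cumulative weight:
  y=0 (Alpha, w=10) cum 10
  y=1 (Epsilon, w=100) cum 110
  y=4 (Gamma, w=90) cum 200  ← median
  y=4 (Beta, w=25) cum 225
  y=8 (Delta, w=2) cum 227
  y=9 (Zeta, w=125) cum 352
⇒ y* = 4

(3, 4)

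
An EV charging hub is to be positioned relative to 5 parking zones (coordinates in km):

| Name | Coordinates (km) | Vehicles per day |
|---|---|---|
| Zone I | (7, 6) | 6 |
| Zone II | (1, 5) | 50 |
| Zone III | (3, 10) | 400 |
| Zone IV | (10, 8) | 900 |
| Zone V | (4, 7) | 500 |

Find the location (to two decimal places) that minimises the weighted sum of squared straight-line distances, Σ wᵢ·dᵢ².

(6.62, 8.07)

The minimiser of Σwᵢ‖p−pᵢ‖² is the weighted centroid p* = (Σwᵢpᵢ)/(Σwᵢ).
Σwᵢ = 1856.
Σwᵢxᵢ = 6·7 + 50·1 + 400·3 + 900·10 + 500·4 = 12292.
Σwᵢyᵢ = 6·6 + 50·5 + 400·10 + 900·8 + 500·7 = 14986.
x* = 12292/1856 = 6.62, y* = 14986/1856 = 8.07.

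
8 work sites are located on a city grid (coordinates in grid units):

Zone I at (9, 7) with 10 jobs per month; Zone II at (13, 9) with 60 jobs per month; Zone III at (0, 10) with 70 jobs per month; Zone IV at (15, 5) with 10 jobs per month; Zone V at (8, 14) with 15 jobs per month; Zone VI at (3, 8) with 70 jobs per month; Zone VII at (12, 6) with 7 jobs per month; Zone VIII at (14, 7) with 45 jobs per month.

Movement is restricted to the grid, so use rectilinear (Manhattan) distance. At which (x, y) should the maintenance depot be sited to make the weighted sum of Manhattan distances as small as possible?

Manhattan distance separates: Σwᵢ(|x−xᵢ|+|y−yᵢ|) = Σwᵢ|x−xᵢ| + Σwᵢ|y−yᵢ|, so x and y are optimised independently as 1-D weighted medians.
Total weight W = 287; half = 143.5.
x-coordinate, sorted with cumulative weight:
  x=0 (Zone III, w=70) cum 70
  x=3 (Zone VI, w=70) cum 140
  x=8 (Zone V, w=15) cum 155  ← median
  x=9 (Zone I, w=10) cum 165
  x=12 (Zone VII, w=7) cum 172
  x=13 (Zone II, w=60) cum 232
  x=14 (Zone VIII, w=45) cum 277
  x=15 (Zone IV, w=10) cum 287
⇒ x* = 8
y-coordinate, sorted with cumulative weight:
  y=5 (Zone IV, w=10) cum 10
  y=6 (Zone VII, w=7) cum 17
  y=7 (Zone I, w=10) cum 27
  y=7 (Zone VIII, w=45) cum 72
  y=8 (Zone VI, w=70) cum 142
  y=9 (Zone II, w=60) cum 202  ← median
  y=10 (Zone III, w=70) cum 272
  y=14 (Zone V, w=15) cum 287
⇒ y* = 9

(8, 9)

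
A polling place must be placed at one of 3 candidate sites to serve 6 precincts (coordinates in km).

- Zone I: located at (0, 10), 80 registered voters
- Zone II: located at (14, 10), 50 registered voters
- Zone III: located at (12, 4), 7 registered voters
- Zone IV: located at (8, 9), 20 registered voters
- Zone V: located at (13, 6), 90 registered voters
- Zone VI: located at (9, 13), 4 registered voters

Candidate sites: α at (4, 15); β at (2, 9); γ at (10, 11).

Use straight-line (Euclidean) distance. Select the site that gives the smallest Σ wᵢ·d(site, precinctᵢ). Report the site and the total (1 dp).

γ, total 1651.4 km

Total weighted distance at each candidate:
  α (4, 15): total = 2477.8
  β (2, 9): total = 2037.6
  γ (10, 11): total = 1651.4
Minimum is at γ with total 1651.4 km.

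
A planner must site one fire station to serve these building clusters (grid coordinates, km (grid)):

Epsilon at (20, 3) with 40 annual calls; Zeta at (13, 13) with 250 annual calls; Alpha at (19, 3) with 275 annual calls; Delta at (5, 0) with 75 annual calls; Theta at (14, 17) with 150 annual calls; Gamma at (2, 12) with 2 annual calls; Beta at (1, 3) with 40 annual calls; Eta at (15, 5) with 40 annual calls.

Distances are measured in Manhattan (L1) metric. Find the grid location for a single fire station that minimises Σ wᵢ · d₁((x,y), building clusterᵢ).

(14, 5)

Manhattan distance separates: Σwᵢ(|x−xᵢ|+|y−yᵢ|) = Σwᵢ|x−xᵢ| + Σwᵢ|y−yᵢ|, so x and y are optimised independently as 1-D weighted medians.
Total weight W = 872; half = 436.
x-coordinate, sorted with cumulative weight:
  x=1 (Beta, w=40) cum 40
  x=2 (Gamma, w=2) cum 42
  x=5 (Delta, w=75) cum 117
  x=13 (Zeta, w=250) cum 367
  x=14 (Theta, w=150) cum 517  ← median
  x=15 (Eta, w=40) cum 557
  x=19 (Alpha, w=275) cum 832
  x=20 (Epsilon, w=40) cum 872
⇒ x* = 14
y-coordinate, sorted with cumulative weight:
  y=0 (Delta, w=75) cum 75
  y=3 (Epsilon, w=40) cum 115
  y=3 (Alpha, w=275) cum 390
  y=3 (Beta, w=40) cum 430
  y=5 (Eta, w=40) cum 470  ← median
  y=12 (Gamma, w=2) cum 472
  y=13 (Zeta, w=250) cum 722
  y=17 (Theta, w=150) cum 872
⇒ y* = 5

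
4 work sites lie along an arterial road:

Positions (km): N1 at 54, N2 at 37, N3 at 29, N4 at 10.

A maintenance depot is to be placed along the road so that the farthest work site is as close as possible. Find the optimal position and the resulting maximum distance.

The 1-center on a line is the midpoint of the two extreme points: leftmost at 10, rightmost at 54.
Optimal location = (10 + 54)/2 = 32; maximum distance = (54 − 10)/2 = 22.

location 32, max distance 22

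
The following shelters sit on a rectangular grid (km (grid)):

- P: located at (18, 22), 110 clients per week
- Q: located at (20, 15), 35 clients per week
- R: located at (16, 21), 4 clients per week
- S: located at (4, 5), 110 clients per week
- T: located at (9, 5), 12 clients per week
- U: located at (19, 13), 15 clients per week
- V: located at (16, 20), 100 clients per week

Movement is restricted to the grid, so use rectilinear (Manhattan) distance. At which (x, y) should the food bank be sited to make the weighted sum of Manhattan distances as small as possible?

(16, 20)

Manhattan distance separates: Σwᵢ(|x−xᵢ|+|y−yᵢ|) = Σwᵢ|x−xᵢ| + Σwᵢ|y−yᵢ|, so x and y are optimised independently as 1-D weighted medians.
Total weight W = 386; half = 193.
x-coordinate, sorted with cumulative weight:
  x=4 (S, w=110) cum 110
  x=9 (T, w=12) cum 122
  x=16 (R, w=4) cum 126
  x=16 (V, w=100) cum 226  ← median
  x=18 (P, w=110) cum 336
  x=19 (U, w=15) cum 351
  x=20 (Q, w=35) cum 386
⇒ x* = 16
y-coordinate, sorted with cumulative weight:
  y=5 (S, w=110) cum 110
  y=5 (T, w=12) cum 122
  y=13 (U, w=15) cum 137
  y=15 (Q, w=35) cum 172
  y=20 (V, w=100) cum 272  ← median
  y=21 (R, w=4) cum 276
  y=22 (P, w=110) cum 386
⇒ y* = 20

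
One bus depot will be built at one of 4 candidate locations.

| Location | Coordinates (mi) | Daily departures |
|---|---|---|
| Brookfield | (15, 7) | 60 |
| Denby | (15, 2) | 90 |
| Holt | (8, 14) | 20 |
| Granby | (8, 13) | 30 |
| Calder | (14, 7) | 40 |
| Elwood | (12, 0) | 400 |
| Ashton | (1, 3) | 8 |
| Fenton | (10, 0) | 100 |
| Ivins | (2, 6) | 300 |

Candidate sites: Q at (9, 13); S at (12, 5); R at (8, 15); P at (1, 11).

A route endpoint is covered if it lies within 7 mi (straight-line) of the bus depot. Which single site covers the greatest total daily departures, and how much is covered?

Coverage radius r = 7 mi; a point is covered iff (Δx)²+(Δy)² ≤ 7² = 49.
  Q (9, 13): covers {Holt, Granby} → 50
  S (12, 5): covers {Brookfield, Denby, Calder, Elwood, Fenton} → 690
  R (8, 15): covers {Holt, Granby} → 50
  P (1, 11): covers {Ivins} → 300
Maximum coverage at S: 690 daily departures.

S, covering 690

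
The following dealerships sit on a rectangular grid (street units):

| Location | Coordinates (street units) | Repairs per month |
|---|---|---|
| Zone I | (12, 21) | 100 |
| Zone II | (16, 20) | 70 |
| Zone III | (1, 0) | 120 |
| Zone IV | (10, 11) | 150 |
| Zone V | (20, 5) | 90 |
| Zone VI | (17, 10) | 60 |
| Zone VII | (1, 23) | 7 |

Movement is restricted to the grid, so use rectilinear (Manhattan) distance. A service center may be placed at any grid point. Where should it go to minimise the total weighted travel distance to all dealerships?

(12, 11)

Manhattan distance separates: Σwᵢ(|x−xᵢ|+|y−yᵢ|) = Σwᵢ|x−xᵢ| + Σwᵢ|y−yᵢ|, so x and y are optimised independently as 1-D weighted medians.
Total weight W = 597; half = 298.5.
x-coordinate, sorted with cumulative weight:
  x=1 (Zone III, w=120) cum 120
  x=1 (Zone VII, w=7) cum 127
  x=10 (Zone IV, w=150) cum 277
  x=12 (Zone I, w=100) cum 377  ← median
  x=16 (Zone II, w=70) cum 447
  x=17 (Zone VI, w=60) cum 507
  x=20 (Zone V, w=90) cum 597
⇒ x* = 12
y-coordinate, sorted with cumulative weight:
  y=0 (Zone III, w=120) cum 120
  y=5 (Zone V, w=90) cum 210
  y=10 (Zone VI, w=60) cum 270
  y=11 (Zone IV, w=150) cum 420  ← median
  y=20 (Zone II, w=70) cum 490
  y=21 (Zone I, w=100) cum 590
  y=23 (Zone VII, w=7) cum 597
⇒ y* = 11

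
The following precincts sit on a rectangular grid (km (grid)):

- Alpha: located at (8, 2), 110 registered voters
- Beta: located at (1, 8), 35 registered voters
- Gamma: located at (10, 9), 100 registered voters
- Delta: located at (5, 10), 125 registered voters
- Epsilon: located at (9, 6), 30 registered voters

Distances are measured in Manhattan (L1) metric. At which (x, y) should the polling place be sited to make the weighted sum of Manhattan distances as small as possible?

Manhattan distance separates: Σwᵢ(|x−xᵢ|+|y−yᵢ|) = Σwᵢ|x−xᵢ| + Σwᵢ|y−yᵢ|, so x and y are optimised independently as 1-D weighted medians.
Total weight W = 400; half = 200.
x-coordinate, sorted with cumulative weight:
  x=1 (Beta, w=35) cum 35
  x=5 (Delta, w=125) cum 160
  x=8 (Alpha, w=110) cum 270  ← median
  x=9 (Epsilon, w=30) cum 300
  x=10 (Gamma, w=100) cum 400
⇒ x* = 8
y-coordinate, sorted with cumulative weight:
  y=2 (Alpha, w=110) cum 110
  y=6 (Epsilon, w=30) cum 140
  y=8 (Beta, w=35) cum 175
  y=9 (Gamma, w=100) cum 275  ← median
  y=10 (Delta, w=125) cum 400
⇒ y* = 9

(8, 9)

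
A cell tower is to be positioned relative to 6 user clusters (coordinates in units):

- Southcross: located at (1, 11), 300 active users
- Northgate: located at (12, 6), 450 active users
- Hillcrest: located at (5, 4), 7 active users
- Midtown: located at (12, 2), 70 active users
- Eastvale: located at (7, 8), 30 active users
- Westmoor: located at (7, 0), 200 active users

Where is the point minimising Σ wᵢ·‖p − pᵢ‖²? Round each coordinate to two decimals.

(7.74, 6.06)

The minimiser of Σwᵢ‖p−pᵢ‖² is the weighted centroid p* = (Σwᵢpᵢ)/(Σwᵢ).
Σwᵢ = 1057.
Σwᵢxᵢ = 300·1 + 450·12 + 7·5 + 70·12 + 30·7 + 200·7 = 8185.
Σwᵢyᵢ = 300·11 + 450·6 + 7·4 + 70·2 + 30·8 + 200·0 = 6408.
x* = 8185/1057 = 7.74, y* = 6408/1057 = 6.06.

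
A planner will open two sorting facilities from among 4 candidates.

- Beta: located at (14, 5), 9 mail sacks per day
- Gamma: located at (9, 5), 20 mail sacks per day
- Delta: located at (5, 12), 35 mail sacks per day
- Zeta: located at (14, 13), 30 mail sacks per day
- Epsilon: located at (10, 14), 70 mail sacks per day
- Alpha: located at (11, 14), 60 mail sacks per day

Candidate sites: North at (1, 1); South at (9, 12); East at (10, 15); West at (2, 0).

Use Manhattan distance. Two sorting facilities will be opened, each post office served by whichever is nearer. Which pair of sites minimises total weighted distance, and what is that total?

{South, East}, total 758

Evaluate every pair (each demand assigned to the nearer of the two):
  {South, East}: total = 758
  {North, East}: total = 996
  {East, West}: total = 996
  {North, South}: total = 1018
  {South, West}: total = 1018
  {North, West}: total = 4588
Best pair: {South, East} with total 758.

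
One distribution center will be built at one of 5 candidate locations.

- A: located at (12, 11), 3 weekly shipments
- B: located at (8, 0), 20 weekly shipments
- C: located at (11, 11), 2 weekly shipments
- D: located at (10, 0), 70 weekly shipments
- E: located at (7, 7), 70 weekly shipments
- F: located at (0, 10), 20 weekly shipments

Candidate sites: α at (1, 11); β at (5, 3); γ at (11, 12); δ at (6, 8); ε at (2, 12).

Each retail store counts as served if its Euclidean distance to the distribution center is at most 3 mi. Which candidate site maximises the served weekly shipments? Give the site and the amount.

Coverage radius r = 3 mi; a point is covered iff (Δx)²+(Δy)² ≤ 3² = 9.
  α (1, 11): covers {F} → 20
  β (5, 3): covers {none} → 0
  γ (11, 12): covers {A, C} → 5
  δ (6, 8): covers {E} → 70
  ε (2, 12): covers {F} → 20
Maximum coverage at δ: 70 weekly shipments.

δ, covering 70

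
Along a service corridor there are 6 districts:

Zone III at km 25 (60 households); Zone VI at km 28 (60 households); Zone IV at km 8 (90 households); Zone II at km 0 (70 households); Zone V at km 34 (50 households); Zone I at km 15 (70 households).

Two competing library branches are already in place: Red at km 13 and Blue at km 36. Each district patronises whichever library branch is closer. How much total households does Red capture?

The indifferent point is the midpoint (13+36)/2 = 24.5; districts left of it (closer to Red at 13) go to Red, those right go to Blue.
  Zone II at 0 (w=70) → Red
  Zone IV at 8 (w=90) → Red
  Zone I at 15 (w=70) → Red
  Zone III at 25 (w=60) → Blue
  Zone VI at 28 (w=60) → Blue
  Zone V at 34 (w=50) → Blue
Red captures 230; Blue captures 170.

230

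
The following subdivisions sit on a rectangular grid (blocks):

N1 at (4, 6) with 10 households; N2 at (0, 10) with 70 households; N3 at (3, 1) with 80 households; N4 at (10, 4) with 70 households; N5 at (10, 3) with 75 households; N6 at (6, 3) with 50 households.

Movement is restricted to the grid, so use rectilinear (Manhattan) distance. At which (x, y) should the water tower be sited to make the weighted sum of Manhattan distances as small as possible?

(6, 3)

Manhattan distance separates: Σwᵢ(|x−xᵢ|+|y−yᵢ|) = Σwᵢ|x−xᵢ| + Σwᵢ|y−yᵢ|, so x and y are optimised independently as 1-D weighted medians.
Total weight W = 355; half = 177.5.
x-coordinate, sorted with cumulative weight:
  x=0 (N2, w=70) cum 70
  x=3 (N3, w=80) cum 150
  x=4 (N1, w=10) cum 160
  x=6 (N6, w=50) cum 210  ← median
  x=10 (N4, w=70) cum 280
  x=10 (N5, w=75) cum 355
⇒ x* = 6
y-coordinate, sorted with cumulative weight:
  y=1 (N3, w=80) cum 80
  y=3 (N5, w=75) cum 155
  y=3 (N6, w=50) cum 205  ← median
  y=4 (N4, w=70) cum 275
  y=6 (N1, w=10) cum 285
  y=10 (N2, w=70) cum 355
⇒ y* = 3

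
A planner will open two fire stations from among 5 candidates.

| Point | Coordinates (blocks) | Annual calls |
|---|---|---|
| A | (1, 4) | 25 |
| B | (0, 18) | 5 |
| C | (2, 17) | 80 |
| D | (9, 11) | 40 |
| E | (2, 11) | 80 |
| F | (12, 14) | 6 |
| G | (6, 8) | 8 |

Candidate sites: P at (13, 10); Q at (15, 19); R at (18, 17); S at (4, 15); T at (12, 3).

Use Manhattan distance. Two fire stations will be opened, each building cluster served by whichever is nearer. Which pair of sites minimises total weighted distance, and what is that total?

Evaluate every pair (each demand assigned to the nearer of the two):
  {P, S}: total = 1487
  {S, T}: total = 1621
  {Q, S}: total = 1665
  {R, S}: total = 1671
  {P, Q}: total = 2992
  {P, R}: total = 3087
  {P, T}: total = 3107
  {Q, T}: total = 3596
  {R, T}: total = 3697
  {Q, R}: total = 4453
Best pair: {P, S} with total 1487.

{P, S}, total 1487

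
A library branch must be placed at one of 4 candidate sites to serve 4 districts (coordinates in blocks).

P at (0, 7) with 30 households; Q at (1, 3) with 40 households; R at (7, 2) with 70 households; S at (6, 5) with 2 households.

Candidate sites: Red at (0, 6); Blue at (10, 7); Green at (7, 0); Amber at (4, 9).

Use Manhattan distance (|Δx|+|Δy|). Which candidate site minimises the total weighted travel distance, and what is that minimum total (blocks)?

Total weighted distance at each candidate:
  Red (0, 6): total = 974
  Blue (10, 7): total = 1392
  Green (7, 0): total = 932
  Amber (4, 9): total = 1252
Minimum is at Green with total 932 blocks.

Green, total 932 blocks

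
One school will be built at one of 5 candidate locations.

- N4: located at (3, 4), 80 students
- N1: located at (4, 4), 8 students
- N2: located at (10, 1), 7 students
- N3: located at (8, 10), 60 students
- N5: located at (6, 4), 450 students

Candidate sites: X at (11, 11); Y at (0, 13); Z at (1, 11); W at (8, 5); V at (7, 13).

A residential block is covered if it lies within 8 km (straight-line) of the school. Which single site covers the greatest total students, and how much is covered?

W, covering 605

Coverage radius r = 8 km; a point is covered iff (Δx)²+(Δy)² ≤ 8² = 64.
  X (11, 11): covers {N3} → 60
  Y (0, 13): covers {none} → 0
  Z (1, 11): covers {N4, N1, N3} → 148
  W (8, 5): covers {N4, N1, N2, N3, N5} → 605
  V (7, 13): covers {N3} → 60
Maximum coverage at W: 605 students.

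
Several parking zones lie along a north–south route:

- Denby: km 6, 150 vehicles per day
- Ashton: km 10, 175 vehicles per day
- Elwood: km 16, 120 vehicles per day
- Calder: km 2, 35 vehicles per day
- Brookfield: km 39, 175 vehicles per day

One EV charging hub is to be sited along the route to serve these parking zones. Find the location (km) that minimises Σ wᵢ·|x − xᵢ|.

For a sum of weighted absolute distances on a line, the optimum is the weighted median (not the mean). Total weight W = 655; half-weight = 327.5.
Sort by position and accumulate weight:
  km 2 (Calder, w=35) → cum 35
  km 6 (Denby, w=150) → cum 185
  km 10 (Ashton, w=175) → cum 360  ≥ 327.5 → median here
  km 16 (Elwood, w=120) → cum 480
  km 39 (Brookfield, w=175) → cum 655
Optimal location: km 10.

x = 10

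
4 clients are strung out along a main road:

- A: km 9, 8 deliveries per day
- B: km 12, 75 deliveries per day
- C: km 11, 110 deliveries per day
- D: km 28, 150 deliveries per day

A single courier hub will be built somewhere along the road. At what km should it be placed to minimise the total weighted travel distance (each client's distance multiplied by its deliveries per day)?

For a sum of weighted absolute distances on a line, the optimum is the weighted median (not the mean). Total weight W = 343; half-weight = 171.5.
Sort by position and accumulate weight:
  km 9 (A, w=8) → cum 8
  km 11 (C, w=110) → cum 118
  km 12 (B, w=75) → cum 193  ≥ 171.5 → median here
  km 28 (D, w=150) → cum 343
Optimal location: km 12.

x = 12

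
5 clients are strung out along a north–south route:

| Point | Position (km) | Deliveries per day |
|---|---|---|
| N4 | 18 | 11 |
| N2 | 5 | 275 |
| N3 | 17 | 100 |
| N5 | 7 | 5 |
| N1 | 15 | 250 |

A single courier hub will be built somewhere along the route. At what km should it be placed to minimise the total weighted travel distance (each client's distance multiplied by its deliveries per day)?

For a sum of weighted absolute distances on a line, the optimum is the weighted median (not the mean). Total weight W = 641; half-weight = 320.5.
Sort by position and accumulate weight:
  km 5 (N2, w=275) → cum 275
  km 7 (N5, w=5) → cum 280
  km 15 (N1, w=250) → cum 530  ≥ 320.5 → median here
  km 17 (N3, w=100) → cum 630
  km 18 (N4, w=11) → cum 641
Optimal location: km 15.

x = 15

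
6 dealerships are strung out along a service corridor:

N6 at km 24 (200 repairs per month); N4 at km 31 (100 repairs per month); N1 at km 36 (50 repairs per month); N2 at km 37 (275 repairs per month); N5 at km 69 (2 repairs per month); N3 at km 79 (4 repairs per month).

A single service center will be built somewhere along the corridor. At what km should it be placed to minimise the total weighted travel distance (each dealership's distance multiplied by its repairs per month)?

x = 36

For a sum of weighted absolute distances on a line, the optimum is the weighted median (not the mean). Total weight W = 631; half-weight = 315.5.
Sort by position and accumulate weight:
  km 24 (N6, w=200) → cum 200
  km 31 (N4, w=100) → cum 300
  km 36 (N1, w=50) → cum 350  ≥ 315.5 → median here
  km 37 (N2, w=275) → cum 625
  km 69 (N5, w=2) → cum 627
  km 79 (N3, w=4) → cum 631
Optimal location: km 36.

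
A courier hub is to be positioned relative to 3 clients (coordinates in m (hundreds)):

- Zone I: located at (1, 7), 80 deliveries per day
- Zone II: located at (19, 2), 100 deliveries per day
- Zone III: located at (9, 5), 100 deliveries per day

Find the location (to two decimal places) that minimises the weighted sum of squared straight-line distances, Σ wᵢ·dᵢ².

The minimiser of Σwᵢ‖p−pᵢ‖² is the weighted centroid p* = (Σwᵢpᵢ)/(Σwᵢ).
Σwᵢ = 280.
Σwᵢxᵢ = 80·1 + 100·19 + 100·9 = 2880.
Σwᵢyᵢ = 80·7 + 100·2 + 100·5 = 1260.
x* = 2880/280 = 10.29, y* = 1260/280 = 4.50.

(10.29, 4.50)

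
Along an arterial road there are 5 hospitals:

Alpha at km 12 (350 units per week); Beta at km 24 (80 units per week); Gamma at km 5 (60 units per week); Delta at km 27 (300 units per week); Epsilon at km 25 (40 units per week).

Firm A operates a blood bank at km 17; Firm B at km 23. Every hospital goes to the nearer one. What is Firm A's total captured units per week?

The indifferent point is the midpoint (17+23)/2 = 20; hospitals left of it (closer to Firm A at 17) go to Firm A, those right go to Firm B.
  Gamma at 5 (w=60) → Firm A
  Alpha at 12 (w=350) → Firm A
  Beta at 24 (w=80) → Firm B
  Epsilon at 25 (w=40) → Firm B
  Delta at 27 (w=300) → Firm B
Firm A captures 410; Firm B captures 420.

410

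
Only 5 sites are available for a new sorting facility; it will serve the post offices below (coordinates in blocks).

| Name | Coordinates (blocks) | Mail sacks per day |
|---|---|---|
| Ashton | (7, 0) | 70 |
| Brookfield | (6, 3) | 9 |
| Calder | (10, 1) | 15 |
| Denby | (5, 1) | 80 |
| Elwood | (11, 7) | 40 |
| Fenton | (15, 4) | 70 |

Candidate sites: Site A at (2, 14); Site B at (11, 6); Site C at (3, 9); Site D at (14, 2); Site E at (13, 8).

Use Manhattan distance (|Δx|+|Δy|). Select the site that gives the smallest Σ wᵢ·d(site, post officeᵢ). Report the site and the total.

Site D, total 2116 blocks

Total weighted distance at each candidate:
  Site A (2, 14): total = 5310
  Site B (11, 6): total = 2202
  Site C (3, 9): total = 3606
  Site D (14, 2): total = 2116
  Site E (13, 8): total = 2978
Minimum is at Site D with total 2116 blocks.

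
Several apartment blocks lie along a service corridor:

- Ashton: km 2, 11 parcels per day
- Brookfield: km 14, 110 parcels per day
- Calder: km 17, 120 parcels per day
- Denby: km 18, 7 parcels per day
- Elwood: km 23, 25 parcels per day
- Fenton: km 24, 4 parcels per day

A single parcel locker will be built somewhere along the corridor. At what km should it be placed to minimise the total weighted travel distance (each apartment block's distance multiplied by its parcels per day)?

For a sum of weighted absolute distances on a line, the optimum is the weighted median (not the mean). Total weight W = 277; half-weight = 138.5.
Sort by position and accumulate weight:
  km 2 (Ashton, w=11) → cum 11
  km 14 (Brookfield, w=110) → cum 121
  km 17 (Calder, w=120) → cum 241  ≥ 138.5 → median here
  km 18 (Denby, w=7) → cum 248
  km 23 (Elwood, w=25) → cum 273
  km 24 (Fenton, w=4) → cum 277
Optimal location: km 17.

x = 17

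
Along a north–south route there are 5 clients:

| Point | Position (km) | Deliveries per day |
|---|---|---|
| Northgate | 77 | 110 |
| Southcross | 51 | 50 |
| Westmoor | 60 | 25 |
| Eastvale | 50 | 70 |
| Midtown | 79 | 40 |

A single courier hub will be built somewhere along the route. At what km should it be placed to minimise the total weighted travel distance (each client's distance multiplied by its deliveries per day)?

For a sum of weighted absolute distances on a line, the optimum is the weighted median (not the mean). Total weight W = 295; half-weight = 147.5.
Sort by position and accumulate weight:
  km 50 (Eastvale, w=70) → cum 70
  km 51 (Southcross, w=50) → cum 120
  km 60 (Westmoor, w=25) → cum 145
  km 77 (Northgate, w=110) → cum 255  ≥ 147.5 → median here
  km 79 (Midtown, w=40) → cum 295
Optimal location: km 77.

x = 77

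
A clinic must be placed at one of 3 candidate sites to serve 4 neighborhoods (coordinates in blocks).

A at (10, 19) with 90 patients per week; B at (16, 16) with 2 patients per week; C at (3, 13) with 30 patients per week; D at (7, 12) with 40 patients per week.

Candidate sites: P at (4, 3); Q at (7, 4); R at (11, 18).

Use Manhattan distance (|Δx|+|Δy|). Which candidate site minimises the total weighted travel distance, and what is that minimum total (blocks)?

Total weighted distance at each candidate:
  P (4, 3): total = 2840
  Q (7, 4): total = 2372
  R (11, 18): total = 984
Minimum is at R with total 984 blocks.

R, total 984 blocks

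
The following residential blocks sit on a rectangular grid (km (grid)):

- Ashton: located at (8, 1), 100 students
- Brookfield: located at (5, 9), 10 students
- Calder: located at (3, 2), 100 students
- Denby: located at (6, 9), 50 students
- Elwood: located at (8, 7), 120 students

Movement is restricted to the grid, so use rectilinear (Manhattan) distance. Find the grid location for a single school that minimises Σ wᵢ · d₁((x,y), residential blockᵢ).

(8, 2)

Manhattan distance separates: Σwᵢ(|x−xᵢ|+|y−yᵢ|) = Σwᵢ|x−xᵢ| + Σwᵢ|y−yᵢ|, so x and y are optimised independently as 1-D weighted medians.
Total weight W = 380; half = 190.
x-coordinate, sorted with cumulative weight:
  x=3 (Calder, w=100) cum 100
  x=5 (Brookfield, w=10) cum 110
  x=6 (Denby, w=50) cum 160
  x=8 (Ashton, w=100) cum 260  ← median
  x=8 (Elwood, w=120) cum 380
⇒ x* = 8
y-coordinate, sorted with cumulative weight:
  y=1 (Ashton, w=100) cum 100
  y=2 (Calder, w=100) cum 200  ← median
  y=7 (Elwood, w=120) cum 320
  y=9 (Brookfield, w=10) cum 330
  y=9 (Denby, w=50) cum 380
⇒ y* = 2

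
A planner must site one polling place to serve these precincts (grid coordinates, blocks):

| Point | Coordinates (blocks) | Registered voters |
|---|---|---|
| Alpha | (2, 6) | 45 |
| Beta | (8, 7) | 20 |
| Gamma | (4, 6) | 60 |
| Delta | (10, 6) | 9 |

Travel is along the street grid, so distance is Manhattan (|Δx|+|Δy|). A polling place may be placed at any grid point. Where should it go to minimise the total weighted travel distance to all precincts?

(4, 6)

Manhattan distance separates: Σwᵢ(|x−xᵢ|+|y−yᵢ|) = Σwᵢ|x−xᵢ| + Σwᵢ|y−yᵢ|, so x and y are optimised independently as 1-D weighted medians.
Total weight W = 134; half = 67.
x-coordinate, sorted with cumulative weight:
  x=2 (Alpha, w=45) cum 45
  x=4 (Gamma, w=60) cum 105  ← median
  x=8 (Beta, w=20) cum 125
  x=10 (Delta, w=9) cum 134
⇒ x* = 4
y-coordinate, sorted with cumulative weight:
  y=6 (Alpha, w=45) cum 45
  y=6 (Gamma, w=60) cum 105  ← median
  y=6 (Delta, w=9) cum 114
  y=7 (Beta, w=20) cum 134
⇒ y* = 6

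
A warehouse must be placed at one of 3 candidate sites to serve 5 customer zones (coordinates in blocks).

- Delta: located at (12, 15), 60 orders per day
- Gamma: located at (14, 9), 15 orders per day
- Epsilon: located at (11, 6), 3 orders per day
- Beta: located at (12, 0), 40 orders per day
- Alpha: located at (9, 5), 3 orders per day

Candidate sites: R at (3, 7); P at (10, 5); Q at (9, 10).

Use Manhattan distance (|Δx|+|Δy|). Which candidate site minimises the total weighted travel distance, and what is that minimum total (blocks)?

Total weighted distance at each candidate:
  R (3, 7): total = 1906
  P (10, 5): total = 1129
  Q (9, 10): total = 1123
Minimum is at Q with total 1123 blocks.

Q, total 1123 blocks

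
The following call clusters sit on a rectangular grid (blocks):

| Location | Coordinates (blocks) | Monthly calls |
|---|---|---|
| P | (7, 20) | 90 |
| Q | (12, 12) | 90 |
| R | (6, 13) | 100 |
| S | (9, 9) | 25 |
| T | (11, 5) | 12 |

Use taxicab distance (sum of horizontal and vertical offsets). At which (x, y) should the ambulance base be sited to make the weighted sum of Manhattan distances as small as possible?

Manhattan distance separates: Σwᵢ(|x−xᵢ|+|y−yᵢ|) = Σwᵢ|x−xᵢ| + Σwᵢ|y−yᵢ|, so x and y are optimised independently as 1-D weighted medians.
Total weight W = 317; half = 158.5.
x-coordinate, sorted with cumulative weight:
  x=6 (R, w=100) cum 100
  x=7 (P, w=90) cum 190  ← median
  x=9 (S, w=25) cum 215
  x=11 (T, w=12) cum 227
  x=12 (Q, w=90) cum 317
⇒ x* = 7
y-coordinate, sorted with cumulative weight:
  y=5 (T, w=12) cum 12
  y=9 (S, w=25) cum 37
  y=12 (Q, w=90) cum 127
  y=13 (R, w=100) cum 227  ← median
  y=20 (P, w=90) cum 317
⇒ y* = 13

(7, 13)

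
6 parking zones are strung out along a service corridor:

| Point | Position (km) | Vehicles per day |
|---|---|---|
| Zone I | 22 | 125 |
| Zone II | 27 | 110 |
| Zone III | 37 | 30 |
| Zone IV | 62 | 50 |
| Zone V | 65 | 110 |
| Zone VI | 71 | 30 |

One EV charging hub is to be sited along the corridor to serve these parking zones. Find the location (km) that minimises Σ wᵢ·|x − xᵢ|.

x = 27

For a sum of weighted absolute distances on a line, the optimum is the weighted median (not the mean). Total weight W = 455; half-weight = 227.5.
Sort by position and accumulate weight:
  km 22 (Zone I, w=125) → cum 125
  km 27 (Zone II, w=110) → cum 235  ≥ 227.5 → median here
  km 37 (Zone III, w=30) → cum 265
  km 62 (Zone IV, w=50) → cum 315
  km 65 (Zone V, w=110) → cum 425
  km 71 (Zone VI, w=30) → cum 455
Optimal location: km 27.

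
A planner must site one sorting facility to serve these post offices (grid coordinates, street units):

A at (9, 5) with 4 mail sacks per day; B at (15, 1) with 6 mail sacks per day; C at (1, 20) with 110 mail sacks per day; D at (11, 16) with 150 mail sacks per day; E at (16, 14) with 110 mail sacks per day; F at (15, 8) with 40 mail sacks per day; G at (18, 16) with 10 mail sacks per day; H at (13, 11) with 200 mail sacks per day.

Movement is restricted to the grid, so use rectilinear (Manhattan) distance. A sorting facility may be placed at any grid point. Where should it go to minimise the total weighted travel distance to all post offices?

Manhattan distance separates: Σwᵢ(|x−xᵢ|+|y−yᵢ|) = Σwᵢ|x−xᵢ| + Σwᵢ|y−yᵢ|, so x and y are optimised independently as 1-D weighted medians.
Total weight W = 630; half = 315.
x-coordinate, sorted with cumulative weight:
  x=1 (C, w=110) cum 110
  x=9 (A, w=4) cum 114
  x=11 (D, w=150) cum 264
  x=13 (H, w=200) cum 464  ← median
  x=15 (B, w=6) cum 470
  x=15 (F, w=40) cum 510
  x=16 (E, w=110) cum 620
  x=18 (G, w=10) cum 630
⇒ x* = 13
y-coordinate, sorted with cumulative weight:
  y=1 (B, w=6) cum 6
  y=5 (A, w=4) cum 10
  y=8 (F, w=40) cum 50
  y=11 (H, w=200) cum 250
  y=14 (E, w=110) cum 360  ← median
  y=16 (D, w=150) cum 510
  y=16 (G, w=10) cum 520
  y=20 (C, w=110) cum 630
⇒ y* = 14

(13, 14)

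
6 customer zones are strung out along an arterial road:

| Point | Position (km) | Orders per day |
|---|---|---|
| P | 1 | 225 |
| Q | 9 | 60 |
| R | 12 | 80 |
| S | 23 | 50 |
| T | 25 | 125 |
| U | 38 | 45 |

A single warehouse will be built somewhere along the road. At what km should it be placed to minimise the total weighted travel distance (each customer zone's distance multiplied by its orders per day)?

x = 12

For a sum of weighted absolute distances on a line, the optimum is the weighted median (not the mean). Total weight W = 585; half-weight = 292.5.
Sort by position and accumulate weight:
  km 1 (P, w=225) → cum 225
  km 9 (Q, w=60) → cum 285
  km 12 (R, w=80) → cum 365  ≥ 292.5 → median here
  km 23 (S, w=50) → cum 415
  km 25 (T, w=125) → cum 540
  km 38 (U, w=45) → cum 585
Optimal location: km 12.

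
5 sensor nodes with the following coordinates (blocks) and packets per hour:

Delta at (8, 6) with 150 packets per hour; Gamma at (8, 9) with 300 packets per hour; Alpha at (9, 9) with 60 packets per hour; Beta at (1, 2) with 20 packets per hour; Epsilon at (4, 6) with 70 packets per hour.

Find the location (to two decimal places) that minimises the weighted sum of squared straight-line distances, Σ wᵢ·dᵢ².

(7.40, 7.67)

The minimiser of Σwᵢ‖p−pᵢ‖² is the weighted centroid p* = (Σwᵢpᵢ)/(Σwᵢ).
Σwᵢ = 600.
Σwᵢxᵢ = 150·8 + 300·8 + 60·9 + 20·1 + 70·4 = 4440.
Σwᵢyᵢ = 150·6 + 300·9 + 60·9 + 20·2 + 70·6 = 4600.
x* = 4440/600 = 7.40, y* = 4600/600 = 7.67.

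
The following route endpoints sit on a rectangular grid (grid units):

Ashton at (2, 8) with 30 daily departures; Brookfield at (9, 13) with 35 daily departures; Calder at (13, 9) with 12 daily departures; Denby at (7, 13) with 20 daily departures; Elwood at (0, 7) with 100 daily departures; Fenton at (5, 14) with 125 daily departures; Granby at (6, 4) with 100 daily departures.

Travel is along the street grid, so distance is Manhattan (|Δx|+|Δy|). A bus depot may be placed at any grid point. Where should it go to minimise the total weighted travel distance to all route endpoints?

Manhattan distance separates: Σwᵢ(|x−xᵢ|+|y−yᵢ|) = Σwᵢ|x−xᵢ| + Σwᵢ|y−yᵢ|, so x and y are optimised independently as 1-D weighted medians.
Total weight W = 422; half = 211.
x-coordinate, sorted with cumulative weight:
  x=0 (Elwood, w=100) cum 100
  x=2 (Ashton, w=30) cum 130
  x=5 (Fenton, w=125) cum 255  ← median
  x=6 (Granby, w=100) cum 355
  x=7 (Denby, w=20) cum 375
  x=9 (Brookfield, w=35) cum 410
  x=13 (Calder, w=12) cum 422
⇒ x* = 5
y-coordinate, sorted with cumulative weight:
  y=4 (Granby, w=100) cum 100
  y=7 (Elwood, w=100) cum 200
  y=8 (Ashton, w=30) cum 230  ← median
  y=9 (Calder, w=12) cum 242
  y=13 (Brookfield, w=35) cum 277
  y=13 (Denby, w=20) cum 297
  y=14 (Fenton, w=125) cum 422
⇒ y* = 8

(5, 8)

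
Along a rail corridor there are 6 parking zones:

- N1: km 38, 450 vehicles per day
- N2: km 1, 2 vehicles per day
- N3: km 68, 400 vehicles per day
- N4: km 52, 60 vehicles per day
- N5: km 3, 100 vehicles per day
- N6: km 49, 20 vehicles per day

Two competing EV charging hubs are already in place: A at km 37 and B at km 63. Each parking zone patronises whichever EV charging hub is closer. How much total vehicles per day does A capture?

The indifferent point is the midpoint (37+63)/2 = 50; parking zones left of it (closer to A at 37) go to A, those right go to B.
  N2 at 1 (w=2) → A
  N5 at 3 (w=100) → A
  N1 at 38 (w=450) → A
  N6 at 49 (w=20) → A
  N4 at 52 (w=60) → B
  N3 at 68 (w=400) → B
A captures 572; B captures 460.

572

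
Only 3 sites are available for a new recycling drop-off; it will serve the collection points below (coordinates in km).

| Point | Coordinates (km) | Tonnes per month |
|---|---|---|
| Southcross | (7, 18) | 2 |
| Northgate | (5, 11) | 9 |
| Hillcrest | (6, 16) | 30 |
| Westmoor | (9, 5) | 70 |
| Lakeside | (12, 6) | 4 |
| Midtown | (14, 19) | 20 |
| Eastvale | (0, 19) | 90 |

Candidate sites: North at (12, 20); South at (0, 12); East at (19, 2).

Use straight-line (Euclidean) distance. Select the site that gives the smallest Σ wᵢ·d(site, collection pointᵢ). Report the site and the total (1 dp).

South, total 2075.5 km

Total weighted distance at each candidate:
  North (12, 20): total = 2585.0
  South (0, 12): total = 2075.5
  East (19, 2): total = 4175.0
Minimum is at South with total 2075.5 km.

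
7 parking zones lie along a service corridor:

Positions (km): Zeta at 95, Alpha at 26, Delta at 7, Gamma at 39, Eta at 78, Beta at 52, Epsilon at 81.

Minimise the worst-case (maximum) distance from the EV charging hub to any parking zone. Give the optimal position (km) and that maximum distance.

location 51, max distance 44

The 1-center on a line is the midpoint of the two extreme points: leftmost at 7, rightmost at 95.
Optimal location = (7 + 95)/2 = 51; maximum distance = (95 − 7)/2 = 44.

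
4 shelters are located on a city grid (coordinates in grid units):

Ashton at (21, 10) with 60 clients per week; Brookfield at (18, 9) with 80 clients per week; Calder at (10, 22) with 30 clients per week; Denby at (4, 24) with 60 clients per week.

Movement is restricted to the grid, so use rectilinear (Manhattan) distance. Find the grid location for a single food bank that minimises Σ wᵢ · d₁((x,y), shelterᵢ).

Manhattan distance separates: Σwᵢ(|x−xᵢ|+|y−yᵢ|) = Σwᵢ|x−xᵢ| + Σwᵢ|y−yᵢ|, so x and y are optimised independently as 1-D weighted medians.
Total weight W = 230; half = 115.
x-coordinate, sorted with cumulative weight:
  x=4 (Denby, w=60) cum 60
  x=10 (Calder, w=30) cum 90
  x=18 (Brookfield, w=80) cum 170  ← median
  x=21 (Ashton, w=60) cum 230
⇒ x* = 18
y-coordinate, sorted with cumulative weight:
  y=9 (Brookfield, w=80) cum 80
  y=10 (Ashton, w=60) cum 140  ← median
  y=22 (Calder, w=30) cum 170
  y=24 (Denby, w=60) cum 230
⇒ y* = 10

(18, 10)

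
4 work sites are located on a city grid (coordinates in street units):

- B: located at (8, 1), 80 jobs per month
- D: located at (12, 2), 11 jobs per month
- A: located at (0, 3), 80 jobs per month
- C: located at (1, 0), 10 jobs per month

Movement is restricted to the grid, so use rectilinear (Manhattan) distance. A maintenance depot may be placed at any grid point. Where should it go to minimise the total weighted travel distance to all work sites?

(8, 2)

Manhattan distance separates: Σwᵢ(|x−xᵢ|+|y−yᵢ|) = Σwᵢ|x−xᵢ| + Σwᵢ|y−yᵢ|, so x and y are optimised independently as 1-D weighted medians.
Total weight W = 181; half = 90.5.
x-coordinate, sorted with cumulative weight:
  x=0 (A, w=80) cum 80
  x=1 (C, w=10) cum 90
  x=8 (B, w=80) cum 170  ← median
  x=12 (D, w=11) cum 181
⇒ x* = 8
y-coordinate, sorted with cumulative weight:
  y=0 (C, w=10) cum 10
  y=1 (B, w=80) cum 90
  y=2 (D, w=11) cum 101  ← median
  y=3 (A, w=80) cum 181
⇒ y* = 2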